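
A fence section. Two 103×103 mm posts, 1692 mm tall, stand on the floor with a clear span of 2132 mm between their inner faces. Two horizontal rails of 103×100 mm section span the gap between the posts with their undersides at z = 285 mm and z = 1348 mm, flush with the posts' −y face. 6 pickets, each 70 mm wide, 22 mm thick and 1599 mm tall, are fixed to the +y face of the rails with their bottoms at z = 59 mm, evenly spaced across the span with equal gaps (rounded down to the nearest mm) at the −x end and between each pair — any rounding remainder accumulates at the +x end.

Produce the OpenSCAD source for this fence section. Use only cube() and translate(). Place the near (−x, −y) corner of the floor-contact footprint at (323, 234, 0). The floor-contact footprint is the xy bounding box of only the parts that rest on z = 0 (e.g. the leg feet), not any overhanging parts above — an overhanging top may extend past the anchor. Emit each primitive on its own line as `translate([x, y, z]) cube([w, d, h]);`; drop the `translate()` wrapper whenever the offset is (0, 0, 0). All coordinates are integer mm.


translate([323, 234, 0]) cube([103, 103, 1692]);
translate([2558, 234, 0]) cube([103, 103, 1692]);
translate([426, 234, 285]) cube([2132, 103, 100]);
translate([426, 234, 1348]) cube([2132, 103, 100]);
translate([670, 337, 59]) cube([70, 22, 1599]);
translate([984, 337, 59]) cube([70, 22, 1599]);
translate([1298, 337, 59]) cube([70, 22, 1599]);
translate([1612, 337, 59]) cube([70, 22, 1599]);
translate([1926, 337, 59]) cube([70, 22, 1599]);
translate([2240, 337, 59]) cube([70, 22, 1599]);


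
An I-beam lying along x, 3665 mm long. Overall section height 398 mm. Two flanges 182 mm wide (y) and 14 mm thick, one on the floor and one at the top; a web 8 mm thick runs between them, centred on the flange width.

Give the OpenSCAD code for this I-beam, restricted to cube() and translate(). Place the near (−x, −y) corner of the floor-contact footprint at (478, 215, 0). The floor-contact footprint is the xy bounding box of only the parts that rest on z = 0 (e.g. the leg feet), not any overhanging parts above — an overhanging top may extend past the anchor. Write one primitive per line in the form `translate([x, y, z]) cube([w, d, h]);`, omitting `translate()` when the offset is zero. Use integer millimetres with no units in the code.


translate([478, 215, 0]) cube([3665, 182, 14]);
translate([478, 302, 14]) cube([3665, 8, 370]);
translate([478, 215, 384]) cube([3665, 182, 14]);


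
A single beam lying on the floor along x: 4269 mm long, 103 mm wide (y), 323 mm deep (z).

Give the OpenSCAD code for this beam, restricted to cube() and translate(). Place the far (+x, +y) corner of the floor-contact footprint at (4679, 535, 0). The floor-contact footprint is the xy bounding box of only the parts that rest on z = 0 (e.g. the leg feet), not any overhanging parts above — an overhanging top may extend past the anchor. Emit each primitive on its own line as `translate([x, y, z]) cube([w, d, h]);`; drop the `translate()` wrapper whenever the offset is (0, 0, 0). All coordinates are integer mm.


translate([410, 432, 0]) cube([4269, 103, 323]);


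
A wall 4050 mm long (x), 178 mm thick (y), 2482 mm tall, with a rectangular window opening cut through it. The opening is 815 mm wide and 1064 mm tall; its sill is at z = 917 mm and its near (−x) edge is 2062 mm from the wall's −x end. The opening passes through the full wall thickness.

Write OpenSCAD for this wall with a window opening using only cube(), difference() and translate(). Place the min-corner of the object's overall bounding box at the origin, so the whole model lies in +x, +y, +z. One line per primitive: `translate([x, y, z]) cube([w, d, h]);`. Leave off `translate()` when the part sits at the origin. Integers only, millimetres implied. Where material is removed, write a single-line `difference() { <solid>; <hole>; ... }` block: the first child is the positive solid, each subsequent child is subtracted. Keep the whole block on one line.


difference() { cube([4050, 178, 2482]); translate([2062, 0, 917]) cube([815, 178, 1064]); }


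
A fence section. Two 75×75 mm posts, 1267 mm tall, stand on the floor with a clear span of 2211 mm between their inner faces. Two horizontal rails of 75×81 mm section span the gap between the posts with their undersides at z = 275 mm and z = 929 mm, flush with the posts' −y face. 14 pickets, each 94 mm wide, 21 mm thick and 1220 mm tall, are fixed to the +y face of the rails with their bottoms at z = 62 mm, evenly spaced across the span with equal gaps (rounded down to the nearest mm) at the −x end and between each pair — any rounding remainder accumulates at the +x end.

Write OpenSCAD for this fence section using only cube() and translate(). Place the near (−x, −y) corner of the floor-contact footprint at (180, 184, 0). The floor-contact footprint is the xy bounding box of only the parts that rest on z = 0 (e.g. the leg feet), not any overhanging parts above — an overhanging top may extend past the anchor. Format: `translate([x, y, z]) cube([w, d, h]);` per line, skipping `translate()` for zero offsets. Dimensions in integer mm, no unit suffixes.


translate([180, 184, 0]) cube([75, 75, 1267]);
translate([2466, 184, 0]) cube([75, 75, 1267]);
translate([255, 184, 275]) cube([2211, 75, 81]);
translate([255, 184, 929]) cube([2211, 75, 81]);
translate([314, 259, 62]) cube([94, 21, 1220]);
translate([467, 259, 62]) cube([94, 21, 1220]);
translate([620, 259, 62]) cube([94, 21, 1220]);
translate([773, 259, 62]) cube([94, 21, 1220]);
translate([926, 259, 62]) cube([94, 21, 1220]);
translate([1079, 259, 62]) cube([94, 21, 1220]);
translate([1232, 259, 62]) cube([94, 21, 1220]);
translate([1385, 259, 62]) cube([94, 21, 1220]);
translate([1538, 259, 62]) cube([94, 21, 1220]);
translate([1691, 259, 62]) cube([94, 21, 1220]);
translate([1844, 259, 62]) cube([94, 21, 1220]);
translate([1997, 259, 62]) cube([94, 21, 1220]);
translate([2150, 259, 62]) cube([94, 21, 1220]);
translate([2303, 259, 62]) cube([94, 21, 1220]);


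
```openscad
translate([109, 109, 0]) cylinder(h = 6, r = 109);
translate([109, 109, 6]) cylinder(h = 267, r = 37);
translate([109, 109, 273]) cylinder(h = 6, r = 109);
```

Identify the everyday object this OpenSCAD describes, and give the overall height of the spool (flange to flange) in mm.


A spool. The overall height is 279 mm.

Three coaxial cylinders, large–small–large — a spool. Two 6 mm flanges and a 267 mm core give 6 + 267 + 6 = 279 mm.


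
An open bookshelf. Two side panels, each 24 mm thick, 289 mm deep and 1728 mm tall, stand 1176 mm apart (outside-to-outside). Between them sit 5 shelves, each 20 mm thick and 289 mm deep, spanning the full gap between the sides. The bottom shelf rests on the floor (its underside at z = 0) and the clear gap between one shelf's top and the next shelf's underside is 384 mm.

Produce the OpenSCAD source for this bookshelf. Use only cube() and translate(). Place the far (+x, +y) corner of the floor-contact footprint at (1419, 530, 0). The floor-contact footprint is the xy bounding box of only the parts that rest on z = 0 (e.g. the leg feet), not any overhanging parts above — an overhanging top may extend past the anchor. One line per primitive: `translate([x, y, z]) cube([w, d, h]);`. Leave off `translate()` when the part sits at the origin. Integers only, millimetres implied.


translate([243, 241, 0]) cube([24, 289, 1728]);
translate([1395, 241, 0]) cube([24, 289, 1728]);
translate([267, 241, 0]) cube([1128, 289, 20]);
translate([267, 241, 404]) cube([1128, 289, 20]);
translate([267, 241, 808]) cube([1128, 289, 20]);
translate([267, 241, 1212]) cube([1128, 289, 20]);
translate([267, 241, 1616]) cube([1128, 289, 20]);


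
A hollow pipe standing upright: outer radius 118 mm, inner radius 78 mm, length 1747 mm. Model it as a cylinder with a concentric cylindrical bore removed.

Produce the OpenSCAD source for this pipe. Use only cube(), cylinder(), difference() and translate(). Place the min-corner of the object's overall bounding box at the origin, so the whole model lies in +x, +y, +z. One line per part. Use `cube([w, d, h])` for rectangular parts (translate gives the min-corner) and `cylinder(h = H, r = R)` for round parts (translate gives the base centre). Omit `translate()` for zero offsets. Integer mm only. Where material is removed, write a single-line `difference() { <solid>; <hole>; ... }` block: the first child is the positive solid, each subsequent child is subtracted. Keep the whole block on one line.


difference() { translate([118, 118, 0]) cylinder(h = 1747, r = 118); translate([118, 118, 0]) cylinder(h = 1747, r = 78); }


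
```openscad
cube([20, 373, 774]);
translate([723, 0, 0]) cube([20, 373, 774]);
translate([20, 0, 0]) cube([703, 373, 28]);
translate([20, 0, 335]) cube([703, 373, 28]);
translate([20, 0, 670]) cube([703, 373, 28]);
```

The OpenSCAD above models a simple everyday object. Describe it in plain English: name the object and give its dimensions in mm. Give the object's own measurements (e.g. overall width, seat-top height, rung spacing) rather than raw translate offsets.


An open bookshelf. Two side panels, each 20 mm thick, 373 mm deep and 774 mm tall, stand 743 mm apart (outside-to-outside). Between them sit 3 shelves, each 28 mm thick and 373 mm deep, spanning the full gap between the sides. The bottom shelf rests on the floor (its underside at z = 0) and the clear gap between one shelf's top and the next shelf's underside is 307 mm.


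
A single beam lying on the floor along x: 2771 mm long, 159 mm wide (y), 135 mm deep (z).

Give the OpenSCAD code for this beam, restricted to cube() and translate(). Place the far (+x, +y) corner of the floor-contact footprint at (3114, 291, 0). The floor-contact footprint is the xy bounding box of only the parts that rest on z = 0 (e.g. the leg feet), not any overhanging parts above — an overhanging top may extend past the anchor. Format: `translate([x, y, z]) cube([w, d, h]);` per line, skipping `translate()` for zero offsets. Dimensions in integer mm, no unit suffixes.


translate([343, 132, 0]) cube([2771, 159, 135]);


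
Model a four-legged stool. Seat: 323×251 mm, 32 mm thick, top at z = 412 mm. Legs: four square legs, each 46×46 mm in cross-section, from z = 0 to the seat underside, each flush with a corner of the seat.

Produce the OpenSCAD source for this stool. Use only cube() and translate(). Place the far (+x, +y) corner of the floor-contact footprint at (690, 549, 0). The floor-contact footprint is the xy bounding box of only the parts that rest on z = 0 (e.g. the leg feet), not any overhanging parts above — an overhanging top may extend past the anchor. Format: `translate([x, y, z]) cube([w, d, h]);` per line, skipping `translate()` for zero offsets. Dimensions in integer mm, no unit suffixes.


// leg_h = 412 - 32 = 380
translate([367, 298, 380]) cube([323, 251, 32]);
translate([367, 298, 0]) cube([46, 46, 380]);
translate([644, 298, 0]) cube([46, 46, 380]);
translate([367, 503, 0]) cube([46, 46, 380]);
translate([644, 503, 0]) cube([46, 46, 380]);


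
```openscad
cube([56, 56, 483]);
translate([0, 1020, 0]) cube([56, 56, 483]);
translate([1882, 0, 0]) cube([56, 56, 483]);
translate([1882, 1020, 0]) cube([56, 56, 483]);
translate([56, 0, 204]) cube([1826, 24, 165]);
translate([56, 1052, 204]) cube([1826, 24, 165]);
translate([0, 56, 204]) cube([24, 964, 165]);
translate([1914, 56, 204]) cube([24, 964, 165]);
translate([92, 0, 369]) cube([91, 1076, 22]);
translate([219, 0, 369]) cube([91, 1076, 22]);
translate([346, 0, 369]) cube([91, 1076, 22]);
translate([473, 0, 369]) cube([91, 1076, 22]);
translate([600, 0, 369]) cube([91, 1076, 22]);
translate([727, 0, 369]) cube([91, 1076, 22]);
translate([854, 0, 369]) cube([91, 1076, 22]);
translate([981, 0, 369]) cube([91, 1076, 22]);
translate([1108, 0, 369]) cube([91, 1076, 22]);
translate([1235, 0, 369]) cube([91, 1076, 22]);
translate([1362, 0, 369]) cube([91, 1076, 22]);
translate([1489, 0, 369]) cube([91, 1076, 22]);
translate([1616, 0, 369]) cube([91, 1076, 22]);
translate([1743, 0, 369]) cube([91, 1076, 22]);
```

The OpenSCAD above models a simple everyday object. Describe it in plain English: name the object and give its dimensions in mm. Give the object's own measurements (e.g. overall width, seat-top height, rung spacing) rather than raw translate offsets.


A bed frame 1938 mm long (x) by 1076 mm wide (y). Four 56×56 mm corner posts, 483 mm tall, at the corners of the footprint. Four rails of 24 mm thickness and 165 mm height run between adjacent posts with their undersides at z = 204 mm, their outer faces flush with the outside of the frame (the two x-running rails run between the posts' inner faces; the two y-running rails run between the posts' inner faces). 14 slats, each 91 mm wide (x) and 22 mm thick, lie across the top of the two x-running rails, running the full 1076 mm width of the frame in y; along x they sit between the end posts with a 36 mm gap after the −x posts and between neighbouring slats, leaving 48 mm before the +x posts.


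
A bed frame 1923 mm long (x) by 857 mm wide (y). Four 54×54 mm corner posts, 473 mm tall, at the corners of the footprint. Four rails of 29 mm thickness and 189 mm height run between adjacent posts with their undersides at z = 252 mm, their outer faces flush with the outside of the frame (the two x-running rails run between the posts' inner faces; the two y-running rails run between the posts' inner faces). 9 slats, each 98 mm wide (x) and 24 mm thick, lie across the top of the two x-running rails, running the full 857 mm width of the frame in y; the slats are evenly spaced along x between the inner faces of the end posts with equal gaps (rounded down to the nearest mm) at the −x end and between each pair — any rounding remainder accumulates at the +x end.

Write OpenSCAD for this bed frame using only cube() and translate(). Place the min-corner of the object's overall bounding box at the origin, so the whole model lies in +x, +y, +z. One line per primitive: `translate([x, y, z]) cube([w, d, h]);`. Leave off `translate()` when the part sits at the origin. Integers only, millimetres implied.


cube([54, 54, 473]);
translate([0, 803, 0]) cube([54, 54, 473]);
translate([1869, 0, 0]) cube([54, 54, 473]);
translate([1869, 803, 0]) cube([54, 54, 473]);
translate([54, 0, 252]) cube([1815, 29, 189]);
translate([54, 828, 252]) cube([1815, 29, 189]);
translate([0, 54, 252]) cube([29, 749, 189]);
translate([1894, 54, 252]) cube([29, 749, 189]);
translate([147, 0, 441]) cube([98, 857, 24]);
translate([338, 0, 441]) cube([98, 857, 24]);
translate([529, 0, 441]) cube([98, 857, 24]);
translate([720, 0, 441]) cube([98, 857, 24]);
translate([911, 0, 441]) cube([98, 857, 24]);
translate([1102, 0, 441]) cube([98, 857, 24]);
translate([1293, 0, 441]) cube([98, 857, 24]);
translate([1484, 0, 441]) cube([98, 857, 24]);
translate([1675, 0, 441]) cube([98, 857, 24]);


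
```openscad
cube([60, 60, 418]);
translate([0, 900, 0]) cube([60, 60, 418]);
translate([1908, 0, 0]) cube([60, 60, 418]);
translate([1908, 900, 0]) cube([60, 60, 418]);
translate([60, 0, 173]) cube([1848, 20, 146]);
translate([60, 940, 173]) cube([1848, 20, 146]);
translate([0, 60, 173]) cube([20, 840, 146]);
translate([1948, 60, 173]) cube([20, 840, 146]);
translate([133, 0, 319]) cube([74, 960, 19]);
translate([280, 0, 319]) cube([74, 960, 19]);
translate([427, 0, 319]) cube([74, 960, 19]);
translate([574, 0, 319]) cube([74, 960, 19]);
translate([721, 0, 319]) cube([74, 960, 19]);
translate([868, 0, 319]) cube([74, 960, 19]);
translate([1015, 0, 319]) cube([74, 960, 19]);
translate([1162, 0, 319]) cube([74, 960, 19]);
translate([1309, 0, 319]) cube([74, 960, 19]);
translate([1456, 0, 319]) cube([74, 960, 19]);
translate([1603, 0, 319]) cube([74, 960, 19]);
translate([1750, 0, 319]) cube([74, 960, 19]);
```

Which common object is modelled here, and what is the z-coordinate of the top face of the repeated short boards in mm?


A bed frame. The slat-top height is 338 mm.

Four posts, four rails, and a row of slats — a bed frame. Slats sit on the rails at z = 173 + 146 = 319; with slat thickness 19, the top is 338 mm.


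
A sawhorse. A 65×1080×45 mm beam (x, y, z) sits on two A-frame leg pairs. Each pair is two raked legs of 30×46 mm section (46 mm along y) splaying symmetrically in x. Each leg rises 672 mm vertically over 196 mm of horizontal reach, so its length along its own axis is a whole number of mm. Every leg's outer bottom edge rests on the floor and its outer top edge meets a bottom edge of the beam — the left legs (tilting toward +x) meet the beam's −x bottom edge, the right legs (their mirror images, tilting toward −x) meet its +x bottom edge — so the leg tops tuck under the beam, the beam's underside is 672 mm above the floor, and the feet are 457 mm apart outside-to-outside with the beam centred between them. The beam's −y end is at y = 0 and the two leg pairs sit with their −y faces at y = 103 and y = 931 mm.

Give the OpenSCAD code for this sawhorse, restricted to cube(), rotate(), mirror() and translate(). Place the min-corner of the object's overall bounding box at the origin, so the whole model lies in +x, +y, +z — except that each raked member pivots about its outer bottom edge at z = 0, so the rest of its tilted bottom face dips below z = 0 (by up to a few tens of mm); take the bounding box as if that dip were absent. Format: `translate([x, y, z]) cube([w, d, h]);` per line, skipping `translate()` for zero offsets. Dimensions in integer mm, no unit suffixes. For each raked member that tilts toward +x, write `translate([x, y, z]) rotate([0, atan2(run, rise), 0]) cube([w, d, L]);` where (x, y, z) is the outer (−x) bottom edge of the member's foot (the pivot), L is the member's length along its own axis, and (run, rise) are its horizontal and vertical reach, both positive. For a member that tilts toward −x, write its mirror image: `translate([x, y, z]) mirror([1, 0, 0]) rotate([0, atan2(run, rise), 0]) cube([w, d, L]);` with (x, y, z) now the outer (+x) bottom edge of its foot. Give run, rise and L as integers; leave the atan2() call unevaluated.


translate([196, 0, 672]) cube([65, 1080, 45]);
translate([0, 103, 0]) rotate([0, atan2(196, 672), 0]) cube([30, 46, 700]);
translate([457, 103, 0]) mirror([1, 0, 0]) rotate([0, atan2(196, 672), 0]) cube([30, 46, 700]);
translate([0, 931, 0]) rotate([0, atan2(196, 672), 0]) cube([30, 46, 700]);
translate([457, 931, 0]) mirror([1, 0, 0]) rotate([0, atan2(196, 672), 0]) cube([30, 46, 700]);


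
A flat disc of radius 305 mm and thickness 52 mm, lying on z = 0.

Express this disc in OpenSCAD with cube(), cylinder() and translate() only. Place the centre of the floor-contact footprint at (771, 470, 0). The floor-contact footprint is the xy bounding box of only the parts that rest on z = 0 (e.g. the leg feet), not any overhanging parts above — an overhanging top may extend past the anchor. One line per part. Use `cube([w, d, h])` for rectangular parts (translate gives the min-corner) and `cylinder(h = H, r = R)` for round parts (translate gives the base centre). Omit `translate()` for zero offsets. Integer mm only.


translate([771, 470, 0]) cylinder(h = 52, r = 305);


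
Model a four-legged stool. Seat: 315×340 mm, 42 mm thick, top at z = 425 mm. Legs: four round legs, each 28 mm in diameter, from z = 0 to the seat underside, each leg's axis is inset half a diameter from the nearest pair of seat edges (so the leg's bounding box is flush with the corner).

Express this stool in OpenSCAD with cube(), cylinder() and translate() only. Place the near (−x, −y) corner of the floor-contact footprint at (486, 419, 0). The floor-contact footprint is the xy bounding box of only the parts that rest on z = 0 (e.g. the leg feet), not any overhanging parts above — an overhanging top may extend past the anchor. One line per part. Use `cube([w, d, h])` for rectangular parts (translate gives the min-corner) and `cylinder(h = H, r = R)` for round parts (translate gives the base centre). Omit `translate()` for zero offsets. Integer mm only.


translate([486, 419, 383]) cube([315, 340, 42]);
translate([500, 433, 0]) cylinder(h = 383, r = 14);
translate([787, 433, 0]) cylinder(h = 383, r = 14);
translate([500, 745, 0]) cylinder(h = 383, r = 14);
translate([787, 745, 0]) cylinder(h = 383, r = 14);


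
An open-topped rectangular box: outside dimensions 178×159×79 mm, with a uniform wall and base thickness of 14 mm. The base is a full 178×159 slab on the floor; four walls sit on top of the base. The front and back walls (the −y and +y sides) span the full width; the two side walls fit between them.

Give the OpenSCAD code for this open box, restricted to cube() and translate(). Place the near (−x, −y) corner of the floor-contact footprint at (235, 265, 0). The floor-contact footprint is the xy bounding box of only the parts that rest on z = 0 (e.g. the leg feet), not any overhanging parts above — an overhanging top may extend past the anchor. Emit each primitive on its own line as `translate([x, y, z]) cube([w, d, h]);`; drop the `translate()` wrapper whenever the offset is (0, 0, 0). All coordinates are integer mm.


translate([235, 265, 0]) cube([178, 159, 14]);
translate([235, 265, 14]) cube([178, 14, 65]);
translate([235, 410, 14]) cube([178, 14, 65]);
translate([235, 279, 14]) cube([14, 131, 65]);
translate([399, 279, 14]) cube([14, 131, 65]);


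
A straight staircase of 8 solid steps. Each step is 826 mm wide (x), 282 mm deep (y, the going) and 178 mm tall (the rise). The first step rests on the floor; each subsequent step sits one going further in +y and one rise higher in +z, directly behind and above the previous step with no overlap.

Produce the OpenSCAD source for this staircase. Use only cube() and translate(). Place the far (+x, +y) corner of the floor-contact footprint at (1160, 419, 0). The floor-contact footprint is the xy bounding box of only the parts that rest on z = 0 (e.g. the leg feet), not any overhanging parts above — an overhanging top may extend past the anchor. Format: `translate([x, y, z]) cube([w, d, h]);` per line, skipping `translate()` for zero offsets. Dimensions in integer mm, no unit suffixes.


translate([334, 137, 0]) cube([826, 282, 178]);
translate([334, 419, 178]) cube([826, 282, 178]);
translate([334, 701, 356]) cube([826, 282, 178]);
translate([334, 983, 534]) cube([826, 282, 178]);
translate([334, 1265, 712]) cube([826, 282, 178]);
translate([334, 1547, 890]) cube([826, 282, 178]);
translate([334, 1829, 1068]) cube([826, 282, 178]);
translate([334, 2111, 1246]) cube([826, 282, 178]);


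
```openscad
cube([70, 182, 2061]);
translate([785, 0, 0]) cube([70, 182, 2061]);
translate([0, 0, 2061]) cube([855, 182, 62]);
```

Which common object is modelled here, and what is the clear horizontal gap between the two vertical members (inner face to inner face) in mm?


A door frame. The clear opening width is 715 mm.

Two 2061 mm tall posts with a header on top — a door frame. The left jamb is 70 mm wide at x = 0; the right jamb starts at x = 785. The clear opening is 785 − 70 = 715 mm.


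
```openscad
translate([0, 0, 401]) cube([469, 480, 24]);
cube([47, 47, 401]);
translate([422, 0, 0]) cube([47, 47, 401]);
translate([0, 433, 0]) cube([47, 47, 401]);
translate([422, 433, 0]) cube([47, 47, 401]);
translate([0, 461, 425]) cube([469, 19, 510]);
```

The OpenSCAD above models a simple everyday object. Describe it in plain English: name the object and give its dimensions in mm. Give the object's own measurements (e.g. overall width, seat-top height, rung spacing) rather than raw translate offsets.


A chair. The seat is a 469×480×24 mm slab with its top at z = 425 mm, on four 47×47 mm corner legs (flush with the seat edges, standing on z = 0). A flat backrest 19 mm thick, 510 mm tall, spans the full seat width and rises from the seat top along its +y edge, rear face flush with the rear of the seat.


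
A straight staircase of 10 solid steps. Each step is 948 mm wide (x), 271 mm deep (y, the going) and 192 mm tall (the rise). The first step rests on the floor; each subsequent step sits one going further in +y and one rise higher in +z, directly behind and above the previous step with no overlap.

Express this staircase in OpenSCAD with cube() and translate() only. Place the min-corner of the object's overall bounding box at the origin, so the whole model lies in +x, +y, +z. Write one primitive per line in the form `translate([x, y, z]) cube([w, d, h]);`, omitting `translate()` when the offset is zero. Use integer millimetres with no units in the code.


cube([948, 271, 192]);
translate([0, 271, 192]) cube([948, 271, 192]);
translate([0, 542, 384]) cube([948, 271, 192]);
translate([0, 813, 576]) cube([948, 271, 192]);
translate([0, 1084, 768]) cube([948, 271, 192]);
translate([0, 1355, 960]) cube([948, 271, 192]);
translate([0, 1626, 1152]) cube([948, 271, 192]);
translate([0, 1897, 1344]) cube([948, 271, 192]);
translate([0, 2168, 1536]) cube([948, 271, 192]);
translate([0, 2439, 1728]) cube([948, 271, 192]);


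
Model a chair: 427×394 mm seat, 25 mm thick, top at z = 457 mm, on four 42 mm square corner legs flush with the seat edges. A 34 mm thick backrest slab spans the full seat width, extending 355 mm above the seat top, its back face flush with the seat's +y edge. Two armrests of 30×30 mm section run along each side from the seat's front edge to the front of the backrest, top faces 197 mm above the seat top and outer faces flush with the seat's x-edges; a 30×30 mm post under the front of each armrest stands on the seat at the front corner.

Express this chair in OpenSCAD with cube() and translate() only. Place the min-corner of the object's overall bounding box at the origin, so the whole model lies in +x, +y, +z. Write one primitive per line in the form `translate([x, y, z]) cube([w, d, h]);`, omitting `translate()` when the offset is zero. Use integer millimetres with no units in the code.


// leg_h = 457 - 25 = 432
// arm post h = 197 - 30 = 167
translate([0, 0, 432]) cube([427, 394, 25]);
cube([42, 42, 432]);
translate([385, 0, 0]) cube([42, 42, 432]);
translate([0, 352, 0]) cube([42, 42, 432]);
translate([385, 352, 0]) cube([42, 42, 432]);
translate([0, 360, 457]) cube([427, 34, 355]);
translate([0, 0, 624]) cube([30, 360, 30]);
translate([397, 0, 624]) cube([30, 360, 30]);
translate([0, 0, 457]) cube([30, 30, 167]);
translate([397, 0, 457]) cube([30, 30, 167]);


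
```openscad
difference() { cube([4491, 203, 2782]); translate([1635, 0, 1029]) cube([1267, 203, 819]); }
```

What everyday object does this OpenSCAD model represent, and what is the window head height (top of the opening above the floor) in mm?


A wall with a window opening. The window head height is 1848 mm.

A wall with a rectangular opening subtracted — a window. Sill at z = 1029, opening 819 mm tall, so the head is at 1029 + 819 = 1848 mm.


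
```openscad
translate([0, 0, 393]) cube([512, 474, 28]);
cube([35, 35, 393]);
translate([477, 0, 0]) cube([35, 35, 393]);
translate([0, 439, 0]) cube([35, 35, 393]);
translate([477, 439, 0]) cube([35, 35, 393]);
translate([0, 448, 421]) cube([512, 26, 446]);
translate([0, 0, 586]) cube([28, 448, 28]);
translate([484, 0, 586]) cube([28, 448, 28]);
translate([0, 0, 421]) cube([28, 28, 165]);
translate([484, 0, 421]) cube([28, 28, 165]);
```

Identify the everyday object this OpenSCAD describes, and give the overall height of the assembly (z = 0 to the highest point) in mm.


A chair. The overall height is 867 mm.

A slab on four corner posts with a tall panel at the back — a chair. The seat slab sits at z = 393 with thickness 28, and the 446 mm backrest starts at the seat top, so the overall height is 393 + 28 + 446 = 867 mm.


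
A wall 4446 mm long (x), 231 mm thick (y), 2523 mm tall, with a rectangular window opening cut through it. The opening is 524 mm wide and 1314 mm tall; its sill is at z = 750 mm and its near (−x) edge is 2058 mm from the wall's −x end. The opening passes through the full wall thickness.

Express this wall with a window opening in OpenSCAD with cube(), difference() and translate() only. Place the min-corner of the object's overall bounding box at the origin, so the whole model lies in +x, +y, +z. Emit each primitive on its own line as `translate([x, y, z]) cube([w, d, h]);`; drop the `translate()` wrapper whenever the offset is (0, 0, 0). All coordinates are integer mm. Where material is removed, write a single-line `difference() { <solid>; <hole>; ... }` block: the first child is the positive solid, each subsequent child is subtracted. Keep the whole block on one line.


difference() { cube([4446, 231, 2523]); translate([2058, 0, 750]) cube([524, 231, 1314]); }


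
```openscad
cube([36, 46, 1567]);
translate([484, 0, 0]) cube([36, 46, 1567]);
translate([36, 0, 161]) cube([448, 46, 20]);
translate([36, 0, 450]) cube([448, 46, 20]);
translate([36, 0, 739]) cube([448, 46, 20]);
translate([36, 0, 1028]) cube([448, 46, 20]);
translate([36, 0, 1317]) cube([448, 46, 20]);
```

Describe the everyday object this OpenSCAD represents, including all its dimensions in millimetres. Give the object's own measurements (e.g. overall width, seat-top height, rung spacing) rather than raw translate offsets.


A straight ladder. Two 36×46 mm vertical rails, 1567 mm tall, stand 520 mm apart (outside-to-outside) with their front faces coplanar on the −y side. 5 rungs, each 46 mm deep and 20 mm tall, span between the inner faces of the rails, front faces flush with the rails. The lowest rung's underside is at z = 161 mm and rungs are spaced 289 mm apart (underside to underside).


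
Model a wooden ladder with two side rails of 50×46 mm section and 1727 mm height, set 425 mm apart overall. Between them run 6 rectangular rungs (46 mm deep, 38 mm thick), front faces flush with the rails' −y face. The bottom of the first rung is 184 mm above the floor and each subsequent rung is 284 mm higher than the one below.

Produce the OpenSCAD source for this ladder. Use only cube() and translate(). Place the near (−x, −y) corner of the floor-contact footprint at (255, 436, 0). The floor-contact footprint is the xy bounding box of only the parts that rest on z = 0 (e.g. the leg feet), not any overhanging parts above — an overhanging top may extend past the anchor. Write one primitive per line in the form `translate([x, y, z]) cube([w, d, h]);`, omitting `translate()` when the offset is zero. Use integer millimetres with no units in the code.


// rung span = 425 - 2*50 = 325
// rung[k] z = 184 + k*284
translate([255, 436, 0]) cube([50, 46, 1727]);
translate([630, 436, 0]) cube([50, 46, 1727]);
translate([305, 436, 184]) cube([325, 46, 38]);
translate([305, 436, 468]) cube([325, 46, 38]);
translate([305, 436, 752]) cube([325, 46, 38]);
translate([305, 436, 1036]) cube([325, 46, 38]);
translate([305, 436, 1320]) cube([325, 46, 38]);
translate([305, 436, 1604]) cube([325, 46, 38]);


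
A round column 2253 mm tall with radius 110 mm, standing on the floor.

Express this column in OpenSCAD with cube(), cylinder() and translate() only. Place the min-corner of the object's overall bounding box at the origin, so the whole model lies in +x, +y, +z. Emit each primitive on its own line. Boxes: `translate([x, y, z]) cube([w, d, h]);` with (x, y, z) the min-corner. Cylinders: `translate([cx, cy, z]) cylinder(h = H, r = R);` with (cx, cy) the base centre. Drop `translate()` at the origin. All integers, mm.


translate([110, 110, 0]) cylinder(h = 2253, r = 110);


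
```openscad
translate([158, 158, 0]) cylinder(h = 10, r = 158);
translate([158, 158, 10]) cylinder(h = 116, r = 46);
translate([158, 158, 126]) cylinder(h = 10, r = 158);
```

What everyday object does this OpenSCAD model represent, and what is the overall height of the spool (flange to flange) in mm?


A spool. The overall height is 136 mm.

Three coaxial cylinders, large–small–large — a spool. Two 10 mm flanges and a 116 mm core give 10 + 116 + 10 = 136 mm.


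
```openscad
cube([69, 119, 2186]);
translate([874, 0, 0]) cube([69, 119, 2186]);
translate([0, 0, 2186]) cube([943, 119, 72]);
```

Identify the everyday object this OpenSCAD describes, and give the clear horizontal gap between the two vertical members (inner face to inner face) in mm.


A door frame. The clear opening width is 805 mm.

Two 2186 mm tall posts with a header on top — a door frame. The left jamb is 69 mm wide at x = 0; the right jamb starts at x = 874. The clear opening is 874 − 69 = 805 mm.


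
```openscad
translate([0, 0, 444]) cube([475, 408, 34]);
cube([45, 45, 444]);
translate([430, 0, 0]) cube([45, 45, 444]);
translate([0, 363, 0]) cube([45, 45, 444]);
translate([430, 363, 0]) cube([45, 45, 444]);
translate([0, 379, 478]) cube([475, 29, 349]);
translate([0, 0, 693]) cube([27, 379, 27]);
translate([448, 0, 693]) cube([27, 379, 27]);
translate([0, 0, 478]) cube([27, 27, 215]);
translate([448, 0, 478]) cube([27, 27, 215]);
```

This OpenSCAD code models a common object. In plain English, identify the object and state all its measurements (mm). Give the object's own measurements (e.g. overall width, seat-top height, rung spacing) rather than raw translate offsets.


A chair. The seat is a 475×408×34 mm slab with its top at z = 478 mm, on four 45×45 mm corner legs (flush with the seat edges, standing on z = 0). A flat backrest 29 mm thick, 349 mm tall, spans the full seat width and rises from the seat top along its +y edge, rear face flush with the rear of the seat. Two armrests of 27×27 mm section run along each side from the seat's front edge to the front of the backrest, top faces 242 mm above the seat top and outer faces flush with the seat's x-edges; a 27×27 mm post under the front of each armrest stands on the seat at the front corner.


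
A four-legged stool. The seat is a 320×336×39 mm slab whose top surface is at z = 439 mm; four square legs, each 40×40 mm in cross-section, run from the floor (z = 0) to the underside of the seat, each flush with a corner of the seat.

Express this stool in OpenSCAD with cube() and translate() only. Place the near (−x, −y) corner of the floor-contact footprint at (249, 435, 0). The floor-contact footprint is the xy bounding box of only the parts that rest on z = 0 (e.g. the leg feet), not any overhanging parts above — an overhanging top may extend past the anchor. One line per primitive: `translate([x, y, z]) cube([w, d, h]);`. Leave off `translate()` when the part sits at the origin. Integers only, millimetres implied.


translate([249, 435, 400]) cube([320, 336, 39]);
translate([249, 435, 0]) cube([40, 40, 400]);
translate([529, 435, 0]) cube([40, 40, 400]);
translate([249, 731, 0]) cube([40, 40, 400]);
translate([529, 731, 0]) cube([40, 40, 400]);


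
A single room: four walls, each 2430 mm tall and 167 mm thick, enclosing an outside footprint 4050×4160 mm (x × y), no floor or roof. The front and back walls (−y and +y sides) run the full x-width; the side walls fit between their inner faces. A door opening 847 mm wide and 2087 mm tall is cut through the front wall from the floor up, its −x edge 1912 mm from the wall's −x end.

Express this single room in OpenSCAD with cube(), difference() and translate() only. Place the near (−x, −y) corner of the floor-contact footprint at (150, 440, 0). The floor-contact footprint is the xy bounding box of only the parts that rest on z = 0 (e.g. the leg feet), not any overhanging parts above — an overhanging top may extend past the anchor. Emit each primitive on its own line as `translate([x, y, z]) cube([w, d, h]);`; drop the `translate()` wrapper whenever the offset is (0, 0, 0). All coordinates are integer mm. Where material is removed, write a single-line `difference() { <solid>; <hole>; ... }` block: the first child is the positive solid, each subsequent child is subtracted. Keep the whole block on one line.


difference() { translate([150, 440, 0]) cube([4050, 167, 2430]); translate([2062, 440, 0]) cube([847, 167, 2087]); }
translate([150, 4433, 0]) cube([4050, 167, 2430]);
translate([150, 607, 0]) cube([167, 3826, 2430]);
translate([4033, 607, 0]) cube([167, 3826, 2430]);


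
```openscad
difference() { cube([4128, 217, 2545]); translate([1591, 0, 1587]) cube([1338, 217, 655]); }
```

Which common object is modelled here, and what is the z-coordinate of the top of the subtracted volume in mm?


A wall with a window opening. The window head height is 2242 mm.

A wall with a rectangular opening subtracted — a window. Sill at z = 1587, opening 655 mm tall, so the head is at 1587 + 655 = 2242 mm.


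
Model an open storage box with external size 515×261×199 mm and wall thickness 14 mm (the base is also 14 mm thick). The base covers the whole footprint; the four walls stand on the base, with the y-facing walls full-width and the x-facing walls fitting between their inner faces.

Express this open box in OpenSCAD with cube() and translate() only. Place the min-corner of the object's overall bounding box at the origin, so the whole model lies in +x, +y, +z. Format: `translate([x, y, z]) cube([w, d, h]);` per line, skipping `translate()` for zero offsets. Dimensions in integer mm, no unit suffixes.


cube([515, 261, 14]);
translate([0, 0, 14]) cube([515, 14, 185]);
translate([0, 247, 14]) cube([515, 14, 185]);
translate([0, 14, 14]) cube([14, 233, 185]);
translate([501, 14, 14]) cube([14, 233, 185]);


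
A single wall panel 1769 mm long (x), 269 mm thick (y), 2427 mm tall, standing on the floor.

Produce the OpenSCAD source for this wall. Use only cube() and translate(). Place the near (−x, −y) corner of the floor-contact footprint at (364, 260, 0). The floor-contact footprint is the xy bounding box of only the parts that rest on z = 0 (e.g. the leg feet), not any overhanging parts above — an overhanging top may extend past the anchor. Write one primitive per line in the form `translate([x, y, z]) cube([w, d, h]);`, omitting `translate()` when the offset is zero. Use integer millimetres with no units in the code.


translate([364, 260, 0]) cube([1769, 269, 2427]);


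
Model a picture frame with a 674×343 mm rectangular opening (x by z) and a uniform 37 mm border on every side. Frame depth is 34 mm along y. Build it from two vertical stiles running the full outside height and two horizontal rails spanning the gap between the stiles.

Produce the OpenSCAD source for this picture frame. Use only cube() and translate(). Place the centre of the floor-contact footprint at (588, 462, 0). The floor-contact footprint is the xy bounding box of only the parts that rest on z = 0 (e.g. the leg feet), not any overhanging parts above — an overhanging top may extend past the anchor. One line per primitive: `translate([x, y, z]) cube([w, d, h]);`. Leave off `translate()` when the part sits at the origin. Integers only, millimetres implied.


translate([214, 445, 0]) cube([37, 34, 417]);
translate([925, 445, 0]) cube([37, 34, 417]);
translate([251, 445, 0]) cube([674, 34, 37]);
translate([251, 445, 380]) cube([674, 34, 37]);


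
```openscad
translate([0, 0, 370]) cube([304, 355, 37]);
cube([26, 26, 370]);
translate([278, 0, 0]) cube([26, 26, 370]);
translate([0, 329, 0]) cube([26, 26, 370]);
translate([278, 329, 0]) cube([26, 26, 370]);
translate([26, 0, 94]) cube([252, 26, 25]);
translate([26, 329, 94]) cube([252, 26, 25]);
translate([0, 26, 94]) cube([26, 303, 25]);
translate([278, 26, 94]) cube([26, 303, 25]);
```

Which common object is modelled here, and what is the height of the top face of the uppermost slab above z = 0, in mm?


A stool. The seat height is 407 mm.

A 304×355×37 slab at z = 370 on four corner posts — a stool. The seat top is 370 + 37 = 407 mm.


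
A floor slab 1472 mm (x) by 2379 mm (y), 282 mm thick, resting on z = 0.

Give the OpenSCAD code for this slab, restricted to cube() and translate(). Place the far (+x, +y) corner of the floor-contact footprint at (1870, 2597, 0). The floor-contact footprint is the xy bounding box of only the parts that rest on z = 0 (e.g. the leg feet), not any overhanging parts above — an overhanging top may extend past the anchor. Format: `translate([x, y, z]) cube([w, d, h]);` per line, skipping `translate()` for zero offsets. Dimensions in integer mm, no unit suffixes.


translate([398, 218, 0]) cube([1472, 2379, 282]);
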